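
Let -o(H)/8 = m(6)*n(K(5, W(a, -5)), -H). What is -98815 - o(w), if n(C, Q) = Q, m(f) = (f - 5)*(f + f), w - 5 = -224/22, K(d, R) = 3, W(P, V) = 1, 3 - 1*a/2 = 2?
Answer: -1081493/11 ≈ -98318.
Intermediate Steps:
a = 2 (a = 6 - 2*2 = 6 - 4 = 2)
w = -57/11 (w = 5 - 224/22 = 5 - 224*1/22 = 5 - 112/11 = -57/11 ≈ -5.1818)
m(f) = 2*f*(-5 + f) (m(f) = (-5 + f)*(2*f) = 2*f*(-5 + f))
o(H) = 96*H (o(H) = -8*2*6*(-5 + 6)*(-H) = -8*2*6*1*(-H) = -96*(-H) = -(-96)*H = 96*H)
-98815 - o(w) = -98815 - 96*(-57)/11 = -98815 - 1*(-5472/11) = -98815 + 5472/11 = -1081493/11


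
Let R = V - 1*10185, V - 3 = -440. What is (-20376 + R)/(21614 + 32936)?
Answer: -15499/27275 ≈ -0.56825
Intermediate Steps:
V = -437 (V = 3 - 440 = -437)
R = -10622 (R = -437 - 1*10185 = -437 - 10185 = -10622)
(-20376 + R)/(21614 + 32936) = (-20376 - 10622)/(21614 + 32936) = -30998/54550 = -30998*1/54550 = -15499/27275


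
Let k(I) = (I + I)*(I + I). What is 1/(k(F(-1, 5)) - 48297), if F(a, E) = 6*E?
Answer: -1/44697 ≈ -2.2373e-5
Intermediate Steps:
k(I) = 4*I² (k(I) = (2*I)*(2*I) = 4*I²)
1/(k(F(-1, 5)) - 48297) = 1/(4*(6*5)² - 48297) = 1/(4*30² - 48297) = 1/(4*900 - 48297) = 1/(3600 - 48297) = 1/(-44697) = -1/44697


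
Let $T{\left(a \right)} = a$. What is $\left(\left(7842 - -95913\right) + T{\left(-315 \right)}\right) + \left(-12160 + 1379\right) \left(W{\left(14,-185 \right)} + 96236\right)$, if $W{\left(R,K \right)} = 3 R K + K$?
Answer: $-951654021$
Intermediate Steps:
$W{\left(R,K \right)} = K + 3 K R$ ($W{\left(R,K \right)} = 3 K R + K = K + 3 K R$)
$\left(\left(7842 - -95913\right) + T{\left(-315 \right)}\right) + \left(-12160 + 1379\right) \left(W{\left(14,-185 \right)} + 96236\right) = \left(\left(7842 - -95913\right) - 315\right) + \left(-12160 + 1379\right) \left(- 185 \left(1 + 3 \cdot 14\right) + 96236\right) = \left(\left(7842 + 95913\right) - 315\right) - 10781 \left(- 185 \left(1 + 42\right) + 96236\right) = \left(103755 - 315\right) - 10781 \left(\left(-185\right) 43 + 96236\right) = 103440 - 10781 \left(-7955 + 96236\right) = 103440 - 951757461 = -951654021$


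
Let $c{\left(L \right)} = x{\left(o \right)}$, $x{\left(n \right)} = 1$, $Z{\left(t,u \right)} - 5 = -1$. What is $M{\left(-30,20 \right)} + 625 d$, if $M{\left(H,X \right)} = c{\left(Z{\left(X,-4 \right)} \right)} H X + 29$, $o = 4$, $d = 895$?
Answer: $558804$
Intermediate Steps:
$Z{\left(t,u \right)} = 4$ ($Z{\left(t,u \right)} = 5 - 1 = 4$)
$c{\left(L \right)} = 1$
$M{\left(H,X \right)} = 29 + H X$ ($M{\left(H,X \right)} = 1 H X + 29 = H X + 29 = 29 + H X$)
$M{\left(-30,20 \right)} + 625 d = \left(29 - 600\right) + 625 \cdot 895 = \left(29 - 600\right) + 559375 = -571 + 559375 = 558804$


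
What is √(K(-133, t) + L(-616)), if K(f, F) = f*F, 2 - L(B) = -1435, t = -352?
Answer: √48253 ≈ 219.67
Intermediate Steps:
L(B) = 1437 (L(B) = 2 - 1*(-1435) = 2 + 1435 = 1437)
K(f, F) = F*f
√(K(-133, t) + L(-616)) = √(-352*(-133) + 1437) = √(46816 + 1437) = √48253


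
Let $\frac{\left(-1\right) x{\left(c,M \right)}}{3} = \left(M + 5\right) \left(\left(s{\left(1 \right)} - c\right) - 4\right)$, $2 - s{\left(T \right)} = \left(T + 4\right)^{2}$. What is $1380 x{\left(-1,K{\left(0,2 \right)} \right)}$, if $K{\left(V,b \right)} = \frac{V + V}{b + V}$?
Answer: $538200$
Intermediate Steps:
$s{\left(T \right)} = 2 - \left(4 + T\right)^{2}$ ($s{\left(T \right)} = 2 - \left(T + 4\right)^{2} = 2 - \left(4 + T\right)^{2}$)
$K{\left(V,b \right)} = \frac{2 V}{V + b}$
$x{\left(c,M \right)} = - 3 \left(-27 - c\right) \left(5 + M\right)$ ($x{\left(c,M \right)} = - 3 \left(M + 5\right) \left(\left(\left(2 - \left(4 + 1\right)^{2}\right) - c\right) - 4\right) = - 3 \left(5 + M\right) \left(\left(\left(2 - 5^{2}\right) - c\right) - 4\right) = - 3 \left(5 + M\right) \left(\left(\left(2 - 25\right) - c\right) - 4\right) = - 3 \left(5 + M\right) \left(\left(-23 - c\right) - 4\right) = - 3 \left(5 + M\right) \left(-27 - c\right) = - 3 \left(-27 - c\right) \left(5 + M\right)$)
$1380 x{\left(-1,K{\left(0,2 \right)} \right)} = 1380 \left(405 + 15 \left(-1\right) + 81 \cdot 2 \cdot 0 \frac{1}{0 + 2} + 3 \cdot 2 \cdot 0 \frac{1}{0 + 2} \left(-1\right)\right) = 1380 \left(405 - 15 + 81 \cdot 2 \cdot 0 \cdot \frac{1}{2} + 3 \cdot 2 \cdot 0 \cdot \frac{1}{2} \left(-1\right)\right) = 1380 \left(405 - 15 + 81 \cdot 0 + 3 \cdot 0 \left(-1\right)\right) = 1380 \left(405 - 15 + 0 + 0\right) = 1380 \cdot 390 = 538200$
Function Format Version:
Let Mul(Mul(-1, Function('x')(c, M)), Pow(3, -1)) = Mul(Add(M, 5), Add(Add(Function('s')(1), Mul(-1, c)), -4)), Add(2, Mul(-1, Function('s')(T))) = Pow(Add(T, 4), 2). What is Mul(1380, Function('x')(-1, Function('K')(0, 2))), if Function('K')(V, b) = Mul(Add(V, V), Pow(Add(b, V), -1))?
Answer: 538200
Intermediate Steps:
Function('s')(T) = Add(2, Mul(-1, Pow(Add(4, T), 2))) (Function('s')(T) = Add(2, Mul(-1, Pow(Add(T, 4), 2))) = Add(2, Mul(-1, Pow(Add(4, T), 2))))
Function('K')(V, b) = Mul(2, V, Pow(Add(V, b), -1)) (Function('K')(V, b) = Mul(Mul(2, V), Pow(Add(V, b), -1)) = Mul(2, V, Pow(Add(V, b), -1)))
Function('x')(c, M) = Mul(-3, Add(-27, Mul(-1, c)), Add(5, M)) (Function('x')(c, M) = Mul(-3, Mul(Add(M, 5), Add(Add(Add(2, Mul(-1, Pow(Add(4, 1), 2))), Mul(-1, c)), -4))) = Mul(-3, Mul(Add(5, M), Add(Add(Add(2, Mul(-1, Pow(5, 2))), Mul(-1, c)), -4))) = Mul(-3, Mul(Add(5, M), Add(Add(Add(2, Mul(-1, 25)), Mul(-1, c)), -4))) = Mul(-3, Mul(Add(5, M), Add(Add(Add(2, -25), Mul(-1, c)), -4))) = Mul(-3, Mul(Add(5, M), Add(Add(-23, Mul(-1, c)), -4))) = Mul(-3, Mul(Add(5, M), Add(-27, Mul(-1, c)))) = Mul(-3, Mul(Add(-27, Mul(-1, c)), Add(5, M))) = Mul(-3, Add(-27, Mul(-1, c)), Add(5, M)))
Mul(1380, Function('x')(-1, Function('K')(0, 2))) = Mul(1380, Add(405, Mul(15, -1), Mul(81, Mul(2, 0, Pow(Add(0, 2), -1))), Mul(3, Mul(2, 0, Pow(Add(0, 2), -1)), -1))) = Mul(1380, Add(405, -15, Mul(81, Mul(2, 0, Pow(2, -1))), Mul(3, Mul(2, 0, Pow(2, -1)), -1))) = Mul(1380, Add(405, -15, Mul(81, Mul(2, 0, Rational(1, 2))), Mul(3, Mul(2, 0, Rational(1, 2)), -1))) = Mul(1380, Add(405, -15, Mul(81, 0), Mul(3, 0, -1))) = Mul(1380, Add(405, -15, 0, 0)) = Mul(1380, 390) = 538200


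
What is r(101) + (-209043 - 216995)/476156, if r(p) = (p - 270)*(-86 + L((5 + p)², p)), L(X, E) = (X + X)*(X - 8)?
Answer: -10151961271189479/238078 ≈ -4.2641e+10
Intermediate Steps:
L(X, E) = 2*X*(-8 + X) (L(X, E) = (2*X)*(-8 + X) = 2*X*(-8 + X))
r(p) = (-270 + p)*(-86 + 2*(5 + p)²*(-8 + (5 + p)²)) (r(p) = (p - 270)*(-86 + 2*(5 + p)²*(-8 + (5 + p)²)) = (-270 + p)*(-86 + 2*(5 + p)²*(-8 + (5 + p)²)))
r(101) + (-209043 - 216995)/476156 = (-206280 - 226036*101 - 75840*101² - 10516*101³ - 500*101⁴ + 2*101⁵) + (-209043 - 216995)/476156 = (-206280 - 22829636 - 75840*10201 - 10516*1030301 - 500*104060401 + 2*10510100501) - 426038*1/476156 = (-206280 - 22829636 - 773643840 - 10834645316 - 52030200500 + 21020201002) - 213019/238078 = -42641324570 - 213019/238078 = -10151961271189479/238078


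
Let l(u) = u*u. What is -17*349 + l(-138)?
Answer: 13111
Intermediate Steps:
l(u) = u²
-17*349 + l(-138) = -17*349 + (-138)² = -5933 + 19044 = 13111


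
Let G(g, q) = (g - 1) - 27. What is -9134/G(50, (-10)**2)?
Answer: -4567/11 ≈ -415.18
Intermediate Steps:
G(g, q) = -28 + g (G(g, q) = (-1 + g) - 27 = -28 + g)
-9134/G(50, (-10)**2) = -9134/(-28 + 50) = -9134/22 = -9134*1/22 = -4567/11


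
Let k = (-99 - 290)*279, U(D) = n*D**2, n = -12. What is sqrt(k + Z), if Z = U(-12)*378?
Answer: 3*I*sqrt(84635) ≈ 872.76*I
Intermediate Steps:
U(D) = -12*D**2
k = -108531 (k = -389*279 = -108531)
Z = -653184 (Z = -12*(-12)**2*378 = -12*144*378 = -1728*378 = -653184)
sqrt(k + Z) = sqrt(-108531 - 653184) = sqrt(-761715) = 3*I*sqrt(84635)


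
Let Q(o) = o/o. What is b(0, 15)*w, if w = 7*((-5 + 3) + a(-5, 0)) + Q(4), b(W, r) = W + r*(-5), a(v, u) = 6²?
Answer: -17925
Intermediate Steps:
a(v, u) = 36
Q(o) = 1
b(W, r) = W - 5*r
w = 239 (w = 7*((-5 + 3) + 36) + 1 = 7*(-2 + 36) + 1 = 7*34 + 1 = 238 + 1 = 239)
b(0, 15)*w = (0 - 5*15)*239 = (0 - 75)*239 = -75*239 = -17925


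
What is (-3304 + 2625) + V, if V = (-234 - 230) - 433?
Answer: -1576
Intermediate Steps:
V = -897 (V = -464 - 433 = -897)
(-3304 + 2625) + V = (-3304 + 2625) - 897 = -679 - 897 = -1576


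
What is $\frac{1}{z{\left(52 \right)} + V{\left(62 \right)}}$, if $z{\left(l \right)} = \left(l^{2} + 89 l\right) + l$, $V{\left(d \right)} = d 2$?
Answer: $\frac{1}{7508} \approx 0.00013319$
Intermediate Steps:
$V{\left(d \right)} = 2 d$
$z{\left(l \right)} = l^{2} + 90 l$
$\frac{1}{z{\left(52 \right)} + V{\left(62 \right)}} = \frac{1}{52 \left(90 + 52\right) + 2 \cdot 62} = \frac{1}{52 \cdot 142 + 124} = \frac{1}{7384 + 124} = \frac{1}{7508}$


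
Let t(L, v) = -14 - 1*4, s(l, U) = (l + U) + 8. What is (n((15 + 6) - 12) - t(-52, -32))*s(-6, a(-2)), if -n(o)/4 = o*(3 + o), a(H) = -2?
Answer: 0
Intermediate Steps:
s(l, U) = 8 + U + l (s(l, U) = (U + l) + 8 = 8 + U + l)
n(o) = -4*o*(3 + o)
t(L, v) = -18 (t(L, v) = -14 - 4 = -18)
(n((15 + 6) - 12) - t(-52, -32))*s(-6, a(-2)) = (-4*((15 + 6) - 12)*(3 + ((15 + 6) - 12)) - 1*(-18))*(8 - 2 - 6) = (-4*(21 - 12)*(3 + (21 - 12)) + 18)*0 = (-4*9*(3 + 9) + 18)*0 = (-4*9*12 + 18)*0 = (-432 + 18)*0 = -414*0 = 0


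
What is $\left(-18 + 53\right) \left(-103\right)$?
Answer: $-3605$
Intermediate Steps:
$\left(-18 + 53\right) \left(-103\right) = 35 \left(-103\right) = -3605$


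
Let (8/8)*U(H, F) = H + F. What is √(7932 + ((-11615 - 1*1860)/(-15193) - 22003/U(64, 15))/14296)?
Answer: √145959375600530555187685/4289682778 ≈ 89.062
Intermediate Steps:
U(H, F) = F + H (U(H, F) = H + F = F + H)
√(7932 + ((-11615 - 1*1860)/(-15193) - 22003/U(64, 15))/14296) = √(7932 + ((-11615 - 1*1860)/(-15193) - 22003/(15 + 64))/14296) = √(7932 + ((-11615 - 1860)*(-1/15193) - 22003/79)*(1/14296)) = √(7932 + (-13475*(-1/15193) - 22003*1/79)*(1/14296)) = √(7932 + (13475/15193 - 22003/79)*(1/14296)) = √(7932 - 333227054/1200247*1/14296) = √(7932 - 166613527/8579365556) = √(68051360976665/8579365556) = √145959375600530555187685/4289682778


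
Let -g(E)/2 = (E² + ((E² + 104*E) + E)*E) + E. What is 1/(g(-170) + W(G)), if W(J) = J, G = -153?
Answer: 1/3699387 ≈ 2.7032e-7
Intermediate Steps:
g(E) = -2*E - 2*E² - 2*E*(E² + 105*E) (g(E) = -2*((E² + ((E² + 104*E) + E)*E) + E) = -2*((E² + (E² + 105*E)*E) + E) = -2*((E² + E*(E² + 105*E)) + E) = -2*(E + E² + E*(E² + 105*E)) = -2*E - 2*E² - 2*E*(E² + 105*E))
1/(g(-170) + W(G)) = 1/(-2*(-170)*(1 + (-170)² + 106*(-170)) - 153) = 1/(-2*(-170)*(1 + 28900 - 18020) - 153) = 1/(-2*(-170)*10881 - 153) = 1/(3699540 - 153) = 1/3699387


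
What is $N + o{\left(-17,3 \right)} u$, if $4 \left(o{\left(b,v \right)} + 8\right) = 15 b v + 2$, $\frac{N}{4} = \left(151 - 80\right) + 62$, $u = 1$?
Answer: $\frac{1333}{4} \approx 333.25$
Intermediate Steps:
$N = 532$ ($N = 4 \left(\left(151 - 80\right) + 62\right) = 4 \left(71 + 62\right) = 4 \cdot 133 = 532$)
$o{\left(b,v \right)} = - \frac{15}{2} + \frac{15 b v}{4}$ ($o{\left(b,v \right)} = -8 + \frac{15 b v + 2}{4} = -8 + \frac{2 + 15 b v}{4} = -8 + \left(\frac{1}{2} + \frac{15 b v}{4}\right) = - \frac{15}{2} + \frac{15 b v}{4}$)
$N + o{\left(-17,3 \right)} u = 532 + \left(- \frac{15}{2} + \frac{15}{4} \left(-17\right) 3\right) 1 = 532 + \left(- \frac{15}{2} - \frac{765}{4}\right) 1 = 532 - \frac{795}{4} = \frac{1333}{4}$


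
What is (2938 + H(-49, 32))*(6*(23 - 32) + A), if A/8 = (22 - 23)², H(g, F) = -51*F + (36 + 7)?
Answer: -62054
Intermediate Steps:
H(g, F) = 43 - 51*F (H(g, F) = -51*F + 43 = 43 - 51*F)
A = 8 (A = 8*(22 - 23)² = 8*(-1)² = 8*1 = 8)
(2938 + H(-49, 32))*(6*(23 - 32) + A) = (2938 + (43 - 51*32))*(6*(23 - 32) + 8) = (2938 + (43 - 1632))*(6*(-9) + 8) = (2938 - 1589)*(-54 + 8) = 1349*(-46) = -62054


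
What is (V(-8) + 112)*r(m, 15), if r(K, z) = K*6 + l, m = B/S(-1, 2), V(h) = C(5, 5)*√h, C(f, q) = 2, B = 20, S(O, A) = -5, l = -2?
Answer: -2912 - 104*I*√2 ≈ -2912.0 - 147.08*I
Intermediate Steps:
V(h) = 2*√h
m = -4 (m = 20/(-5) = 20*(-⅕) = -4)
r(K, z) = -2 + 6*K (r(K, z) = K*6 - 2 = 6*K - 2 = -2 + 6*K)
(V(-8) + 112)*r(m, 15) = (2*√(-8) + 112)*(-2 + 6*(-4)) = (2*(2*I*√2) + 112)*(-2 - 24) = (4*I*√2 + 112)*(-26) = (112 + 4*I*√2)*(-26) = -2912 - 104*I*√2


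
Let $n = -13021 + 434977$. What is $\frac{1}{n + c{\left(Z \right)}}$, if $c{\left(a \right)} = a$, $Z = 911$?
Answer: $\frac{1}{422867} \approx 2.3648 \cdot 10^{-6}$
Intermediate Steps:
$n = 421956$
$\frac{1}{n + c{\left(Z \right)}} = \frac{1}{421956 + 911} = \frac{1}{422867}$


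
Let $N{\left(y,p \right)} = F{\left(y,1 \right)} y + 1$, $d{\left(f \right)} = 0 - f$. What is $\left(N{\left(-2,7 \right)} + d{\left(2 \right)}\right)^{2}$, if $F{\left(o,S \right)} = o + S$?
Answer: $1$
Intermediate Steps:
$F{\left(o,S \right)} = S + o$
$d{\left(f \right)} = - f$
$N{\left(y,p \right)} = 1 + y \left(1 + y\right)$ ($N{\left(y,p \right)} = \left(1 + y\right) y + 1 = y \left(1 + y\right) + 1 = 1 + y \left(1 + y\right)$)
$\left(N{\left(-2,7 \right)} + d{\left(2 \right)}\right)^{2} = \left(\left(1 - 2 \left(1 - 2\right)\right) - 2\right)^{2} = \left(\left(1 - -2\right) - 2\right)^{2} = \left(\left(1 + 2\right) - 2\right)^{2} = \left(3 - 2\right)^{2} = 1^{2} = 1$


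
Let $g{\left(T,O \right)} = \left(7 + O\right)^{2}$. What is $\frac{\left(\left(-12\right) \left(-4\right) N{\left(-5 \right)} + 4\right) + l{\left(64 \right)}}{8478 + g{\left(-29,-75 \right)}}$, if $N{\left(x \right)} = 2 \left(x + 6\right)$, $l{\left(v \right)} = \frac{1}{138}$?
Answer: $\frac{13801}{1808076} \approx 0.007633$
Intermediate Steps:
$l{\left(v \right)} = \frac{1}{138}$
$N{\left(x \right)} = 12 + 2 x$ ($N{\left(x \right)} = 2 \left(6 + x\right) = 12 + 2 x$)
$\frac{\left(\left(-12\right) \left(-4\right) N{\left(-5 \right)} + 4\right) + l{\left(64 \right)}}{8478 + g{\left(-29,-75 \right)}} = \frac{\left(\left(-12\right) \left(-4\right) \left(12 + 2 \left(-5\right)\right) + 4\right) + \frac{1}{138}}{8478 + \left(7 - 75\right)^{2}} = \frac{\left(48 \left(12 - 10\right) + 4\right) + \frac{1}{138}}{8478 + \left(-68\right)^{2}} = \frac{\left(48 \cdot 2 + 4\right) + \frac{1}{138}}{8478 + 4624} = \frac{\left(96 + 4\right) + \frac{1}{138}}{13102} = \left(100 + \frac{1}{138}\right) \frac{1}{13102} = \frac{13801}{138} \cdot \frac{1}{13102} = \frac{13801}{1808076}$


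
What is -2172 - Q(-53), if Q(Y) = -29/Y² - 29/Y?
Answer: -6102656/2809 ≈ -2172.5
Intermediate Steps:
Q(Y) = -29/Y - 29/Y² (Q(Y) = -29/Y² - 29/Y = -29/Y - 29/Y²)
-2172 - Q(-53) = -2172 - 29*(-1 - 1*(-53))/(-53)² = -2172 - 29*(-1 + 53)/2809 = -2172 - 29*52/2809 = -2172 - 1*1508/2809 = -2172 - 1508/2809 = -6102656/2809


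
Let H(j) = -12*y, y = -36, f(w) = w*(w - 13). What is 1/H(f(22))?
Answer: 1/432 ≈ 0.0023148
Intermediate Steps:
f(w) = w*(-13 + w)
H(j) = 432 (H(j) = -12*(-36) = 432)
1/H(f(22)) = 1/432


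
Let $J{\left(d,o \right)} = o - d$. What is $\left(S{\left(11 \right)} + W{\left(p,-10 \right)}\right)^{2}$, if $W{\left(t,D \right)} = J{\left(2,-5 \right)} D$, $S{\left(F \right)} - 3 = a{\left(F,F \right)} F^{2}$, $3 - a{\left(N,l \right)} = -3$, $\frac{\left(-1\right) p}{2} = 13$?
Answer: $638401$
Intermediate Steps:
$p = -26$ ($p = \left(-2\right) 13 = -26$)
$a{\left(N,l \right)} = 6$ ($a{\left(N,l \right)} = 3 - -3 = 3 + 3 = 6$)
$S{\left(F \right)} = 3 + 6 F^{2}$
$W{\left(t,D \right)} = - 7 D$ ($W{\left(t,D \right)} = \left(-5 - 2\right) D = - 7 D$)
$\left(S{\left(11 \right)} + W{\left(p,-10 \right)}\right)^{2} = \left(\left(3 + 6 \cdot 11^{2}\right) - -70\right)^{2} = \left(\left(3 + 6 \cdot 121\right) + 70\right)^{2} = \left(\left(3 + 726\right) + 70\right)^{2} = \left(729 + 70\right)^{2} = 799^{2} = 638401$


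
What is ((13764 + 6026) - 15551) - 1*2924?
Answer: 1315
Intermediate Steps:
((13764 + 6026) - 15551) - 1*2924 = (19790 - 15551) - 2924 = 4239 - 2924 = 1315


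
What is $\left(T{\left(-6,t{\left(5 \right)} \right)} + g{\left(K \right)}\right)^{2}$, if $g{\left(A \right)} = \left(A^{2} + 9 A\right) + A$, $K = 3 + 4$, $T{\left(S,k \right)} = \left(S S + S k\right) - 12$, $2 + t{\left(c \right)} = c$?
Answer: $15625$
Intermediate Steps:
$t{\left(c \right)} = -2 + c$
$T{\left(S,k \right)} = -12 + S^{2} + S k$ ($T{\left(S,k \right)} = \left(S^{2} + S k\right) - 12 = -12 + S^{2} + S k$)
$K = 7$
$g{\left(A \right)} = A^{2} + 10 A$
$\left(T{\left(-6,t{\left(5 \right)} \right)} + g{\left(K \right)}\right)^{2} = \left(\left(-12 + \left(-6\right)^{2} - 6 \left(-2 + 5\right)\right) + 7 \left(10 + 7\right)\right)^{2} = \left(\left(-12 + 36 - 18\right) + 7 \cdot 17\right)^{2} = \left(\left(-12 + 36 - 18\right) + 119\right)^{2} = \left(6 + 119\right)^{2} = 125^{2} = 15625$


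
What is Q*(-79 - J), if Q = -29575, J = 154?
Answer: 6890975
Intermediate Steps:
Q*(-79 - J) = -29575*(-79 - 1*154) = -29575*(-79 - 154) = -29575*(-233) = 6890975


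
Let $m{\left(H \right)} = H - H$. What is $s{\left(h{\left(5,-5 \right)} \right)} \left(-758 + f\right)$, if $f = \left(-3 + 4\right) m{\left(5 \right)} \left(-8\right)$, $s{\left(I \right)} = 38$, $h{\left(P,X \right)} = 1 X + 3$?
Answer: $-28804$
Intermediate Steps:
$m{\left(H \right)} = 0$
$h{\left(P,X \right)} = 3 + X$ ($h{\left(P,X \right)} = X + 3 = 3 + X$)
$f = 0$ ($f = \left(-3 + 4\right) 0 \left(-8\right) = 1 \cdot 0 \left(-8\right) = 0 \left(-8\right) = 0$)
$s{\left(h{\left(5,-5 \right)} \right)} \left(-758 + f\right) = 38 \left(-758 + 0\right) = 38 \left(-758\right) = -28804$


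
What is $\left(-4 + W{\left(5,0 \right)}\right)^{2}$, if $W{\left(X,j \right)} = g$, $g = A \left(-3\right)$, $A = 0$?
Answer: $16$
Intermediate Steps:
$g = 0$ ($g = 0 \left(-3\right) = 0$)
$W{\left(X,j \right)} = 0$
$\left(-4 + W{\left(5,0 \right)}\right)^{2} = \left(-4 + 0\right)^{2} = \left(-4\right)^{2} = 16$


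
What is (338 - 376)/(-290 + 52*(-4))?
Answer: 19/249 ≈ 0.076305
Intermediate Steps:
(338 - 376)/(-290 + 52*(-4)) = -38/(-290 - 208) = -38/(-498) = -38*(-1/498) = 19/249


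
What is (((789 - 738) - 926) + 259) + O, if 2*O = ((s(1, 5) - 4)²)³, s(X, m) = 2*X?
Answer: -584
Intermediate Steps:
O = 32 (O = ((2*1 - 4)²)³/2 = ((2 - 4)²)³/2 = ((-2)²)³/2 = (½)*4³ = (½)*64 = 32)
(((789 - 738) - 926) + 259) + O = (((789 - 738) - 926) + 259) + 32 = ((51 - 926) + 259) + 32 = (-875 + 259) + 32 = -616 + 32 = -584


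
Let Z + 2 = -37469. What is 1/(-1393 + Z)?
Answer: -1/38864 ≈ -2.5731e-5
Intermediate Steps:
Z = -37471 (Z = -2 - 37469 = -37471)
1/(-1393 + Z) = 1/(-1393 - 37471) = 1/(-38864) = -1/38864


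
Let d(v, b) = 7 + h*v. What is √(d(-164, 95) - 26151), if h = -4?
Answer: 12*I*√177 ≈ 159.65*I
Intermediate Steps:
d(v, b) = 7 - 4*v
√(d(-164, 95) - 26151) = √((7 - 4*(-164)) - 26151) = √((7 + 656) - 26151) = √(663 - 26151) = √(-25488) = 12*I*√177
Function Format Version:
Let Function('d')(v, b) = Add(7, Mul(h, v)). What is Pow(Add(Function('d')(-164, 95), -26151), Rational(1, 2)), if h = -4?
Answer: Mul(12, I, Pow(177, Rational(1, 2))) ≈ Mul(159.65, I)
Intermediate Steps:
Function('d')(v, b) = Add(7, Mul(-4, v))
Pow(Add(Function('d')(-164, 95), -26151), Rational(1, 2)) = Pow(Add(Add(7, Mul(-4, -164)), -26151), Rational(1, 2)) = Pow(Add(Add(7, 656), -26151), Rational(1, 2)) = Pow(Add(663, -26151), Rational(1, 2)) = Pow(-25488, Rational(1, 2)) = Mul(12, I, Pow(177, Rational(1, 2)))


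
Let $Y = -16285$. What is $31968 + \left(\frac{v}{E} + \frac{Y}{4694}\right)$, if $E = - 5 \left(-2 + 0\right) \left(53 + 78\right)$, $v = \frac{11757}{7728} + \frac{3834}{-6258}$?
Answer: $\frac{37721143874297353}{1180093755680} \approx 31965.0$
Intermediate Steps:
$v = \frac{348779}{383824}$ ($v = 11757 \cdot \frac{1}{7728} + 3834 \left(- \frac{1}{6258}\right) = \frac{3919}{2576} - \frac{639}{1043} = \frac{348779}{383824} \approx 0.9087$)
$E = 1310$ ($E = \left(-5\right) \left(-2\right) 131 = 10 \cdot 131 = 1310$)
$31968 + \left(\frac{v}{E} + \frac{Y}{4694}\right) = 31968 + \left(\frac{348779}{383824 \cdot 1310} - \frac{16285}{4694}\right) = 31968 + \left(\frac{348779}{383824} \cdot \frac{1}{1310} - \frac{16285}{4694}\right) = 31968 + \left(\frac{348779}{502809440} - \frac{16285}{4694}\right) = 31968 - \frac{4093307280887}{1180093755680} = \frac{37721143874297353}{1180093755680}$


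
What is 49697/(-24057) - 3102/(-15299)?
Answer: -685689589/368048043 ≈ -1.8630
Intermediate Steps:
49697/(-24057) - 3102/(-15299) = 49697*(-1/24057) - 3102*(-1/15299) = -49697/24057 + 3102/15299 = -685689589/368048043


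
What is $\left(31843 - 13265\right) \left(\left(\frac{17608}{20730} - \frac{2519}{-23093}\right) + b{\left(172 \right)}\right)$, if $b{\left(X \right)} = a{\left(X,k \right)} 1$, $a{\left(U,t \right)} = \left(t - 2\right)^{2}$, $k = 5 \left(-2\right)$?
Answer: $\frac{92086125393698}{34194135} \approx 2.693 \cdot 10^{6}$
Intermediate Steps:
$k = -10$
$a{\left(U,t \right)} = \left(-2 + t\right)^{2}$
$b{\left(X \right)} = 144$ ($b{\left(X \right)} = \left(-2 - 10\right)^{2} \cdot 1 = \left(-12\right)^{2} \cdot 1 = 144 \cdot 1 = 144$)
$\left(31843 - 13265\right) \left(\left(\frac{17608}{20730} - \frac{2519}{-23093}\right) + b{\left(172 \right)}\right) = \left(31843 - 13265\right) \left(\left(\frac{17608}{20730} - \frac{2519}{-23093}\right) + 144\right) = 18578 \left(\left(17608 \cdot \frac{1}{20730} - - \frac{2519}{23093}\right) + 144\right) = 18578 \left(\left(\frac{8804}{10365} + \frac{2519}{23093}\right) + 144\right) = 18578 \left(\frac{229420207}{239358945} + 144\right) = 18578 \cdot \frac{34697108287}{239358945} = \frac{92086125393698}{34194135}$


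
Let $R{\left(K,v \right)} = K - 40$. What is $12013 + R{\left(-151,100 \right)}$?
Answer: $11822$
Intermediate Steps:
$R{\left(K,v \right)} = -40 + K$
$12013 + R{\left(-151,100 \right)} = 12013 - 191 = 11822$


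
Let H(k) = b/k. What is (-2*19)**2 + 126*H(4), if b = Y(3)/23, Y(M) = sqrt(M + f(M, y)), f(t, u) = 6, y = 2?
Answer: 66613/46 ≈ 1448.1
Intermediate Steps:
Y(M) = sqrt(6 + M) (Y(M) = sqrt(M + 6) = sqrt(6 + M))
b = 3/23 (b = sqrt(6 + 3)/23 = sqrt(9)*(1/23) = 3*(1/23) = 3/23 ≈ 0.13043)
H(k) = 3/(23*k)
(-2*19)**2 + 126*H(4) = (-2*19)**2 + 126*((3/23)/4) = (-38)**2 + 126*((3/23)*(1/4)) = 1444 + 126*(3/92) = 1444 + 189/46 = 66613/46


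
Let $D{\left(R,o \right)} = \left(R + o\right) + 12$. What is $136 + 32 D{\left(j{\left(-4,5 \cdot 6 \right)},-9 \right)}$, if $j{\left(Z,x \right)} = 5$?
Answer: $392$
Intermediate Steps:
$D{\left(R,o \right)} = 12 + R + o$
$136 + 32 D{\left(j{\left(-4,5 \cdot 6 \right)},-9 \right)} = 136 + 32 \left(12 + 5 - 9\right) = 136 + 32 \cdot 8 = 136 + 256 = 392$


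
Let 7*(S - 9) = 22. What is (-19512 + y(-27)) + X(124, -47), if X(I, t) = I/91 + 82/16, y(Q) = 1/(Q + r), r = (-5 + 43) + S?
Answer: -1150198505/58968 ≈ -19505.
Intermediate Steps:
S = 85/7 (S = 9 + (1/7)*22 = 9 + 22/7 = 85/7 ≈ 12.143)
r = 351/7 (r = (-5 + 43) + 85/7 = 38 + 85/7 = 351/7 ≈ 50.143)
y(Q) = 1/(351/7 + Q) (y(Q) = 1/(Q + 351/7) = 1/(351/7 + Q))
X(I, t) = 41/8 + I/91 (X(I, t) = I*(1/91) + 82*(1/16) = I/91 + 41/8 = 41/8 + I/91)
(-19512 + y(-27)) + X(124, -47) = (-19512 + 7/(351 + 7*(-27))) + (41/8 + (1/91)*124) = (-19512 + 7/(351 - 189)) + (41/8 + 124/91) = (-19512 + 7/162) + 4723/728 = -3160937/162 + 4723/728 = -1150198505/58968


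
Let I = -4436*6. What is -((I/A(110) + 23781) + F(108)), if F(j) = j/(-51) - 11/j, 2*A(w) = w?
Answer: -2352314279/100980 ≈ -23295.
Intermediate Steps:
A(w) = w/2
I = -26616
F(j) = -11/j - j/51 (F(j) = j*(-1/51) - 11/j = -j/51 - 11/j = -11/j - j/51)
-((I/A(110) + 23781) + F(108)) = -((-26616/((½)*110) + 23781) + (-11/108 - 1/51*108)) = -((-26616/55 + 23781) + (-11*1/108 - 36/17)) = -((-26616*1/55 + 23781) + (-11/108 - 36/17)) = -((-26616/55 + 23781) - 4075/1836) = -(1281339/55 - 4075/1836) = -1*2352314279/100980 = -2352314279/100980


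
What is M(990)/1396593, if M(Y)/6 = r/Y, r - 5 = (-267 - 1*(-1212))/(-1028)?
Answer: 839/47378020932 ≈ 1.7709e-8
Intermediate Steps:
r = 4195/1028 (r = 5 + (-267 - 1*(-1212))/(-1028) = 5 + (-267 + 1212)*(-1/1028) = 5 + 945*(-1/1028) = 5 - 945/1028 = 4195/1028 ≈ 4.0807)
M(Y) = 12585/(514*Y) (M(Y) = 6*(4195/(1028*Y)) = 12585/(514*Y))
M(990)/1396593 = ((12585/514)/990)/1396593 = ((12585/514)*(1/990))*(1/1396593) = (839/33924)*(1/1396593) = 839/47378020932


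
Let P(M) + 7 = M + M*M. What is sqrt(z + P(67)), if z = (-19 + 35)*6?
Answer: sqrt(4645) ≈ 68.154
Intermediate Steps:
P(M) = -7 + M + M**2 (P(M) = -7 + (M + M*M) = -7 + (M + M**2) = -7 + M + M**2)
z = 96 (z = 16*6 = 96)
sqrt(z + P(67)) = sqrt(96 + (-7 + 67 + 67**2)) = sqrt(96 + (-7 + 67 + 4489)) = sqrt(96 + 4549) = sqrt(4645)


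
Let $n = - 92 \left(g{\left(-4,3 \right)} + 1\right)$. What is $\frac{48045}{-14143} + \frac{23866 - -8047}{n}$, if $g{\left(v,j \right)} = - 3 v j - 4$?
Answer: $- \frac{597210179}{42938148} \approx -13.909$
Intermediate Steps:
$g{\left(v,j \right)} = -4 - 3 j v$ ($g{\left(v,j \right)} = - 3 j v - 4 = -4 - 3 j v$)
$n = -3036$ ($n = - 92 \left(\left(-4 - 9 \left(-4\right)\right) + 1\right) = - 92 \left(\left(-4 + 36\right) + 1\right) = - 92 \left(32 + 1\right) = \left(-92\right) 33 = -3036$)
$\frac{48045}{-14143} + \frac{23866 - -8047}{n} = \frac{48045}{-14143} + \frac{23866 - -8047}{-3036} = 48045 \left(- \frac{1}{14143}\right) + \left(23866 + 8047\right) \left(- \frac{1}{3036}\right) = - \frac{48045}{14143} + 31913 \left(- \frac{1}{3036}\right) = - \frac{48045}{14143} - \frac{31913}{3036} = - \frac{597210179}{42938148}$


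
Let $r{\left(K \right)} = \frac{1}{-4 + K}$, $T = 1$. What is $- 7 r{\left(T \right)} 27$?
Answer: $63$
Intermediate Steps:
$- 7 r{\left(T \right)} 27 = - \frac{7}{-4 + 1} \cdot 27 = - \frac{7}{-3} \cdot 27 = \left(-7\right) \left(- \frac{1}{3}\right) 27 = \frac{7}{3} \cdot 27 = 63$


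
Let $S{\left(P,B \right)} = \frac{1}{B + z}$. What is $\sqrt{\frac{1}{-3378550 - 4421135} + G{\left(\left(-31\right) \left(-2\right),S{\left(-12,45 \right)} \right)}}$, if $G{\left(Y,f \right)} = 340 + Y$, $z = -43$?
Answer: $\frac{\sqrt{24455704604088765}}{7799685} \approx 20.05$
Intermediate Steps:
$S{\left(P,B \right)} = \frac{1}{-43 + B}$ ($S{\left(P,B \right)} = \frac{1}{B - 43} = \frac{1}{-43 + B}$)
$\sqrt{\frac{1}{-3378550 - 4421135} + G{\left(\left(-31\right) \left(-2\right),S{\left(-12,45 \right)} \right)}} = \sqrt{\frac{1}{-3378550 - 4421135} + \left(340 - -62\right)} = \sqrt{\frac{1}{-7799685} + \left(340 + 62\right)} = \sqrt{- \frac{1}{7799685} + 402} = \sqrt{\frac{3135473369}{7799685}} = \frac{\sqrt{24455704604088765}}{7799685}$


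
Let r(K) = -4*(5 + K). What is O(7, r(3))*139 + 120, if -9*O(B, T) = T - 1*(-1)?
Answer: 5389/9 ≈ 598.78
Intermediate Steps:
r(K) = -20 - 4*K
O(B, T) = -⅑ - T/9 (O(B, T) = -(T - 1*(-1))/9 = -(T + 1)/9 = -(1 + T)/9 = -⅑ - T/9)
O(7, r(3))*139 + 120 = (-⅑ - (-20 - 4*3)/9)*139 + 120 = (-⅑ - (-20 - 12)/9)*139 + 120 = (-⅑ - ⅑*(-32))*139 + 120 = (-⅑ + 32/9)*139 + 120 = (31/9)*139 + 120 = 4309/9 + 120 = 5389/9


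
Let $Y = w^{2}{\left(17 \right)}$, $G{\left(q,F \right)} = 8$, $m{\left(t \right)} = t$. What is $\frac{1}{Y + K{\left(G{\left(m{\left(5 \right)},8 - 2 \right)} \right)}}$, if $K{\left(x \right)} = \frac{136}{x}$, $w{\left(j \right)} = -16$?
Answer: $\frac{1}{273} \approx 0.003663$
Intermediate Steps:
$Y = 256$ ($Y = \left(-16\right)^{2} = 256$)
$\frac{1}{Y + K{\left(G{\left(m{\left(5 \right)},8 - 2 \right)} \right)}} = \frac{1}{256 + \frac{136}{8}} = \frac{1}{256 + 136 \cdot \frac{1}{8}} = \frac{1}{256 + 17} = \frac{1}{273}$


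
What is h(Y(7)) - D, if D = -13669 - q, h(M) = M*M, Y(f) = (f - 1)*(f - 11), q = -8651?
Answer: 5594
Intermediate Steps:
Y(f) = (-1 + f)*(-11 + f)
h(M) = M²
D = -5018 (D = -13669 - 1*(-8651) = -13669 + 8651 = -5018)
h(Y(7)) - D = (11 + 7² - 12*7)² - 1*(-5018) = (11 + 49 - 84)² + 5018 = (-24)² + 5018 = 576 + 5018 = 5594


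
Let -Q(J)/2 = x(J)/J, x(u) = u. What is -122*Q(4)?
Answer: 244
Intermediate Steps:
Q(J) = -2 (Q(J) = -2*J/J = -2*1 = -2)
-122*Q(4) = -122*(-2) = 244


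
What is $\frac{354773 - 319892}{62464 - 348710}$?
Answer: $- \frac{34881}{286246} \approx -0.12186$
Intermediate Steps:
$\frac{354773 - 319892}{62464 - 348710} = \frac{34881}{-286246} = 34881 \left(- \frac{1}{286246}\right) = - \frac{34881}{286246}$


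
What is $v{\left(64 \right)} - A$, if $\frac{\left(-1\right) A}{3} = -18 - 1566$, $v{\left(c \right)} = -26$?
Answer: $-4778$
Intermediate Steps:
$A = 4752$ ($A = - 3 \left(-18 - 1566\right) = \left(-3\right) \left(-1584\right) = 4752$)
$v{\left(64 \right)} - A = -26 - 4752 = -4778$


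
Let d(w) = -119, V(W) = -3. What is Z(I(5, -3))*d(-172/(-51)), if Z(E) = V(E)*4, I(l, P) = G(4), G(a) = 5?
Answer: 1428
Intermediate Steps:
I(l, P) = 5
Z(E) = -12 (Z(E) = -3*4 = -12)
Z(I(5, -3))*d(-172/(-51)) = -12*(-119) = 1428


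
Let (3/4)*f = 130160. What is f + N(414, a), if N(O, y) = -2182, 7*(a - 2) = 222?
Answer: 514094/3 ≈ 1.7136e+5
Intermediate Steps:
a = 236/7 (a = 2 + (1/7)*222 = 2 + 222/7 = 236/7 ≈ 33.714)
f = 520640/3 (f = (4/3)*130160 = 520640/3 ≈ 1.7355e+5)
f + N(414, a) = 520640/3 - 2182 = 514094/3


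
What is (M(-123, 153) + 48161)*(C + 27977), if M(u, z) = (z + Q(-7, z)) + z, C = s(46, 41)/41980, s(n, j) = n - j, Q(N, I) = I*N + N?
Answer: 11131434084377/8396 ≈ 1.3258e+9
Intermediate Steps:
Q(N, I) = N + I*N
C = 1/8396 (C = (46 - 1*41)/41980 = (46 - 41)*(1/41980) = 5*(1/41980) = 1/8396 ≈ 0.00011910)
M(u, z) = -7 - 5*z (M(u, z) = (z - 7*(1 + z)) + z = (z + (-7 - 7*z)) + z = (-7 - 6*z) + z = -7 - 5*z)
(M(-123, 153) + 48161)*(C + 27977) = ((-7 - 5*153) + 48161)*(1/8396 + 27977) = ((-7 - 765) + 48161)*(234894893/8396) = (-772 + 48161)*(234894893/8396) = 47389*(234894893/8396) = 11131434084377/8396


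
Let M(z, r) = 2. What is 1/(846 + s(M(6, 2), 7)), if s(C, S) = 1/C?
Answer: 2/1693 ≈ 0.0011813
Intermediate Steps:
1/(846 + s(M(6, 2), 7)) = 1/(846 + 1/2) = 1/(846 + ½) = 1/(1693/2) = 2/1693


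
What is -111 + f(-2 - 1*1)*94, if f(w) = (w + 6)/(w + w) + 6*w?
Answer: -1850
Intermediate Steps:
f(w) = 6*w + (6 + w)/(2*w) (f(w) = (6 + w)/((2*w)) + 6*w = (6 + w)*(1/(2*w)) + 6*w = (6 + w)/(2*w) + 6*w = 6*w + (6 + w)/(2*w))
-111 + f(-2 - 1*1)*94 = -111 + (1/2 + 3/(-2 - 1*1) + 6*(-2 - 1*1))*94 = -111 + (1/2 + 3/(-2 - 1) + 6*(-2 - 1))*94 = -111 + (1/2 + 3/(-3) + 6*(-3))*94 = -111 + (1/2 + 3*(-1/3) - 18)*94 = -111 + (1/2 - 1 - 18)*94 = -111 - 37/2*94 = -111 - 1739 = -1850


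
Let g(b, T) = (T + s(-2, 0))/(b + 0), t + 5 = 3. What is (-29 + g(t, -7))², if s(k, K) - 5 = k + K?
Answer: 729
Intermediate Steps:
s(k, K) = 5 + K + k (s(k, K) = 5 + (k + K) = 5 + (K + k) = 5 + K + k)
t = -2 (t = -5 + 3 = -2)
g(b, T) = (3 + T)/b (g(b, T) = (T + (5 + 0 - 2))/(b + 0) = (T + 3)/b = (3 + T)/b)
(-29 + g(t, -7))² = (-29 + (3 - 7)/(-2))² = (-29 - ½*(-4))² = (-29 + 2)² = (-27)² = 729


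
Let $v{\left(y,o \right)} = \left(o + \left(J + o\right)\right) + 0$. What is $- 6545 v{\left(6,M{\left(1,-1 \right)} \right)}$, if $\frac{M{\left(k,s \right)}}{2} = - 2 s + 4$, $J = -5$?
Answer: $-124355$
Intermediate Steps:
$M{\left(k,s \right)} = 8 - 4 s$ ($M{\left(k,s \right)} = 2 \left(- 2 s + 4\right) = 2 \left(4 - 2 s\right) = 8 - 4 s$)
$v{\left(y,o \right)} = -5 + 2 o$ ($v{\left(y,o \right)} = \left(o + \left(-5 + o\right)\right) + 0 = \left(-5 + 2 o\right) + 0 = -5 + 2 o$)
$- 6545 v{\left(6,M{\left(1,-1 \right)} \right)} = - 6545 \left(-5 + 2 \left(8 - -4\right)\right) = - 6545 \left(-5 + 2 \left(8 + 4\right)\right) = - 6545 \left(-5 + 2 \cdot 12\right) = - 6545 \left(-5 + 24\right) = \left(-6545\right) 19 = -124355$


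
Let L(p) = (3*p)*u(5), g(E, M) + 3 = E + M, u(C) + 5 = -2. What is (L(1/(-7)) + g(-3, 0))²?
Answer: 9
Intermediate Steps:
u(C) = -7 (u(C) = -5 - 2 = -7)
g(E, M) = -3 + E + M (g(E, M) = -3 + (E + M) = -3 + E + M)
L(p) = -21*p (L(p) = (3*p)*(-7) = -21*p)
(L(1/(-7)) + g(-3, 0))² = (-21/(-7) + (-3 - 3 + 0))² = (-21*(-⅐) - 6)² = (3 - 6)² = (-3)² = 9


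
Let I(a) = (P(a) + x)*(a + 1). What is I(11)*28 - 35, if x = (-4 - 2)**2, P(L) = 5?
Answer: 13741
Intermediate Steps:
x = 36 (x = (-6)**2 = 36)
I(a) = 41 + 41*a (I(a) = (5 + 36)*(a + 1) = 41*(1 + a) = 41 + 41*a)
I(11)*28 - 35 = (41 + 41*11)*28 - 35 = (41 + 451)*28 - 35 = 492*28 - 35 = 13776 - 35 = 13741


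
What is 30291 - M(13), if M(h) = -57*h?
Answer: 31032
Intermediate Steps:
30291 - M(13) = 30291 - (-57)*13 = 30291 - 1*(-741) = 30291 + 741 = 31032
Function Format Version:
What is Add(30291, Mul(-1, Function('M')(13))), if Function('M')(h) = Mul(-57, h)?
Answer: 31032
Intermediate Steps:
Add(30291, Mul(-1, Function('M')(13))) = Add(30291, Mul(-1, Mul(-57, 13))) = Add(30291, Mul(-1, -741)) = Add(30291, 741) = 31032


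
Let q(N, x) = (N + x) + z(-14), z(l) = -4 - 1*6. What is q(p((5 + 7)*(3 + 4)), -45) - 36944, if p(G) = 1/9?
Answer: -332990/9 ≈ -36999.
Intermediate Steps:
z(l) = -10 (z(l) = -4 - 6 = -10)
p(G) = ⅑
q(N, x) = -10 + N + x (q(N, x) = (N + x) - 10 = -10 + N + x)
q(p((5 + 7)*(3 + 4)), -45) - 36944 = (-10 + ⅑ - 45) - 36944 = -494/9 - 36944 = -332990/9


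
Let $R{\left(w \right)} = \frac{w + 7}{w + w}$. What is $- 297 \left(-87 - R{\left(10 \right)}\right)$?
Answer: $\frac{521829}{20} \approx 26091.0$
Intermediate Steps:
$R{\left(w \right)} = \frac{7 + w}{2 w}$
$- 297 \left(-87 - R{\left(10 \right)}\right) = - 297 \left(-87 - \frac{7 + 10}{2 \cdot 10}\right) = - 297 \left(-87 - \frac{1}{2} \cdot \frac{1}{10} \cdot 17\right) = - 297 \left(-87 - \frac{17}{20}\right) = \left(-297\right) \left(- \frac{1757}{20}\right) = \frac{521829}{20}$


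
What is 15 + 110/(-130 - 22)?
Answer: 1085/76 ≈ 14.276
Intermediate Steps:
15 + 110/(-130 - 22) = 15 + 110/(-152) = 15 - 1/152*110 = 15 - 55/76 = 1085/76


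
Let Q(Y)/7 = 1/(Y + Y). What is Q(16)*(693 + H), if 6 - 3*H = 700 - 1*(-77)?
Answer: 763/8 ≈ 95.375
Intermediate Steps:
Q(Y) = 7/(2*Y) (Q(Y) = 7/(Y + Y) = 7/((2*Y)) = 7*(1/(2*Y)) = 7/(2*Y))
H = -257 (H = 2 - (700 - 1*(-77))/3 = 2 - (700 + 77)/3 = 2 - ⅓*777 = 2 - 259 = -257)
Q(16)*(693 + H) = ((7/2)/16)*(693 - 257) = ((7/2)*(1/16))*436 = (7/32)*436 = 763/8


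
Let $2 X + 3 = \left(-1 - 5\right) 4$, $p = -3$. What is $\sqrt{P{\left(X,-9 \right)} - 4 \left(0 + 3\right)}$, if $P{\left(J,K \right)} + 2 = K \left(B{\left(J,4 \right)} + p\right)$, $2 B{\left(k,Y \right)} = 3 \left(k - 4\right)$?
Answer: $\frac{\sqrt{997}}{2} \approx 15.788$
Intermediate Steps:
$B{\left(k,Y \right)} = -6 + \frac{3 k}{2}$ ($B{\left(k,Y \right)} = \frac{3 \left(k - 4\right)}{2} = \frac{3 \left(-4 + k\right)}{2} = \frac{-12 + 3 k}{2} = -6 + \frac{3 k}{2}$)
$X = - \frac{27}{2}$ ($X = - \frac{3}{2} + \frac{\left(-1 - 5\right) 4}{2} = - \frac{3}{2} + \frac{\left(-6\right) 4}{2} = - \frac{3}{2} + \frac{1}{2} \left(-24\right) = - \frac{3}{2} - 12 = - \frac{27}{2} \approx -13.5$)
$P{\left(J,K \right)} = -2 + K \left(-9 + \frac{3 J}{2}\right)$ ($P{\left(J,K \right)} = -2 + K \left(\left(-6 + \frac{3 J}{2}\right) - 3\right) = -2 + K \left(-9 + \frac{3 J}{2}\right)$)
$\sqrt{P{\left(X,-9 \right)} - 4 \left(0 + 3\right)} = \sqrt{\left(-2 - -81 + \frac{3}{2} \left(- \frac{27}{2}\right) \left(-9\right)\right) - 4 \left(0 + 3\right)} = \sqrt{\left(-2 + 81 + \frac{729}{4}\right) - 12} = \sqrt{\frac{1045}{4} - 12} = \sqrt{\frac{997}{4}} = \frac{\sqrt{997}}{2}$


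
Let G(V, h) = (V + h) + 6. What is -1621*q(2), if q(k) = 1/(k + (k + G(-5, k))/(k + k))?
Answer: -6484/13 ≈ -498.77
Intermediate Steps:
G(V, h) = 6 + V + h
q(k) = 1/(k + (1 + 2*k)/(2*k)) (q(k) = 1/(k + (k + (6 - 5 + k))/(k + k)) = 1/(k + (k + (1 + k))/((2*k))) = 1/(k + (1 + 2*k)*(1/(2*k))) = 1/(k + (1 + 2*k)/(2*k)))
-1621*q(2) = -3242*2/(1 + 2*2 + 2*2²) = -3242*2/(1 + 4 + 2*4) = -3242*2/(1 + 4 + 8) = -3242*2/13 = -1621*4/13 = -6484/13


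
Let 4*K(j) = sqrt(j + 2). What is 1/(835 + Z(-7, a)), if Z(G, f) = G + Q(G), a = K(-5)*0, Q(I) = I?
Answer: 1/821 ≈ 0.0012180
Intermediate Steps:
K(j) = sqrt(2 + j)/4 (K(j) = sqrt(j + 2)/4 = sqrt(2 + j)/4)
a = 0 (a = (sqrt(2 - 5)/4)*0 = (sqrt(-3)/4)*0 = ((I*sqrt(3))/4)*0 = (I*sqrt(3)/4)*0 = 0)
Z(G, f) = 2*G (Z(G, f) = G + G = 2*G)
1/(835 + Z(-7, a)) = 1/(835 + 2*(-7)) = 1/(835 - 14) = 1/821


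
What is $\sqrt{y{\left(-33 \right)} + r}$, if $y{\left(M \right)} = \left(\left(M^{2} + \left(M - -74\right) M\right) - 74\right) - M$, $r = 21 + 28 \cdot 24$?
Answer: $2 \sqrt{97} \approx 19.698$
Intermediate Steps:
$r = 693$ ($r = 21 + 672 = 693$)
$y{\left(M \right)} = -74 + M^{2} - M + M \left(74 + M\right)$ ($y{\left(M \right)} = \left(\left(M^{2} + \left(M + 74\right) M\right) - 74\right) - M = \left(\left(M^{2} + \left(74 + M\right) M\right) - 74\right) - M = \left(\left(M^{2} + M \left(74 + M\right)\right) - 74\right) - M = \left(-74 + M^{2} + M \left(74 + M\right)\right) - M = -74 + M^{2} - M + M \left(74 + M\right)$)
$\sqrt{y{\left(-33 \right)} + r} = \sqrt{\left(-74 + 2 \left(-33\right)^{2} + 73 \left(-33\right)\right) + 693} = \sqrt{\left(-74 + 2 \cdot 1089 - 2409\right) + 693} = \sqrt{\left(-74 + 2178 - 2409\right) + 693} = \sqrt{-305 + 693} = \sqrt{388} = 2 \sqrt{97}$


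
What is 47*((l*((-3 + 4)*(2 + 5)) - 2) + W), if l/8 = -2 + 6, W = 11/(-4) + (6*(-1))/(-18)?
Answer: 123845/12 ≈ 10320.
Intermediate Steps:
W = -29/12 (W = 11*(-¼) - 6*(-1/18) = -11/4 + ⅓ = -29/12 ≈ -2.4167)
l = 32 (l = 8*(-2 + 6) = 8*4 = 32)
47*((l*((-3 + 4)*(2 + 5)) - 2) + W) = 47*((32*((-3 + 4)*(2 + 5)) - 2) - 29/12) = 47*((32*(1*7) - 2) - 29/12) = 47*((32*7 - 2) - 29/12) = 47*((224 - 2) - 29/12) = 47*(222 - 29/12) = 47*(2635/12) = 123845/12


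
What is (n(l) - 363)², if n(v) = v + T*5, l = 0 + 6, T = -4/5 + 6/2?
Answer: 119716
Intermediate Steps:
T = 11/5 (T = -4*⅕ + 6*(½) = -⅘ + 3 = 11/5 ≈ 2.2000)
l = 6
n(v) = 11 + v (n(v) = v + (11/5)*5 = v + 11 = 11 + v)
(n(l) - 363)² = ((11 + 6) - 363)² = (17 - 363)² = (-346)² = 119716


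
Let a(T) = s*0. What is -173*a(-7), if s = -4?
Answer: 0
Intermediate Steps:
a(T) = 0 (a(T) = -4*0 = 0)
-173*a(-7) = -173*0 = 0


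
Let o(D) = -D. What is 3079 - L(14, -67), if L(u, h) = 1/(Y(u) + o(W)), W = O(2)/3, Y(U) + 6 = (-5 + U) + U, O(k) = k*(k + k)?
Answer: 132394/43 ≈ 3078.9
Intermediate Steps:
O(k) = 2*k² (O(k) = k*(2*k) = 2*k²)
Y(U) = -11 + 2*U (Y(U) = -6 + ((-5 + U) + U) = -6 + (-5 + 2*U) = -11 + 2*U)
W = 8/3 (W = (2*2²)/3 = (2*4)*(⅓) = 8*(⅓) = 8/3 ≈ 2.6667)
L(u, h) = 1/(-41/3 + 2*u) (L(u, h) = 1/((-11 + 2*u) - 1*8/3) = 1/((-11 + 2*u) - 8/3) = 1/(-41/3 + 2*u))
3079 - L(14, -67) = 3079 - 3/(-41 + 6*14) = 3079 - 3/(-41 + 84) = 3079 - 3/43 = 132394/43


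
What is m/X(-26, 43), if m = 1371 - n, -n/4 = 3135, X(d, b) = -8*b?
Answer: -13911/344 ≈ -40.439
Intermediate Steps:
n = -12540 (n = -4*3135 = -12540)
m = 13911 (m = 1371 - 1*(-12540) = 1371 + 12540 = 13911)
m/X(-26, 43) = 13911/((-8*43)) = 13911/(-344) = 13911*(-1/344) = -13911/344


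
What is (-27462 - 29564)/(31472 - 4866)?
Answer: -28513/13303 ≈ -2.1434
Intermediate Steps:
(-27462 - 29564)/(31472 - 4866) = -57026/26606 = -57026*1/26606 = -28513/13303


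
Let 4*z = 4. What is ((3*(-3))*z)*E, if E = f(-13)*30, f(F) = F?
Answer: 3510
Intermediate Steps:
z = 1 (z = (¼)*4 = 1)
E = -390 (E = -13*30 = -390)
((3*(-3))*z)*E = ((3*(-3))*1)*(-390) = -9*1*(-390) = -9*(-390) = 3510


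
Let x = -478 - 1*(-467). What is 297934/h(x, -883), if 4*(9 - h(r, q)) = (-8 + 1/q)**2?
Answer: -71475650008/1680417 ≈ -42535.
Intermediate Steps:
x = -11 (x = -478 + 467 = -11)
h(r, q) = 9 - (-8 + 1/q)**2/4
297934/h(x, -883) = 297934/(-7 + 4/(-883) - 1/4/(-883)**2) = 297934/(-7 + 4*(-1/883) - 1/4*1/779689) = 297934/(-7 - 4/883 - 1/3118756) = 297934/(-21845421/3118756) = 297934*(-3118756/21845421) = -71475650008/1680417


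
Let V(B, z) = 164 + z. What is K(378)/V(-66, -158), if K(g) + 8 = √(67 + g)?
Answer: -4/3 + √445/6 ≈ 2.1825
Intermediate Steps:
K(g) = -8 + √(67 + g)
K(378)/V(-66, -158) = (-8 + √(67 + 378))/(164 - 158) = (-8 + √445)/6 = (-8 + √445)*(⅙) = -4/3 + √445/6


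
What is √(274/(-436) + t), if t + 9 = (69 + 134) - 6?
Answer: √8904646/218 ≈ 13.688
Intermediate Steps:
t = 188 (t = -9 + ((69 + 134) - 6) = -9 + (203 - 6) = -9 + 197 = 188)
√(274/(-436) + t) = √(274/(-436) + 188) = √(274*(-1/436) + 188) = √(-137/218 + 188) = √(40847/218) = √8904646/218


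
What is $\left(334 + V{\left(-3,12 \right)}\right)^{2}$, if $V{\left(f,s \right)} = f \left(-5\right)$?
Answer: $121801$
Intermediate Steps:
$V{\left(f,s \right)} = - 5 f$
$\left(334 + V{\left(-3,12 \right)}\right)^{2} = \left(334 - -15\right)^{2} = \left(334 + 15\right)^{2} = 349^{2} = 121801$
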